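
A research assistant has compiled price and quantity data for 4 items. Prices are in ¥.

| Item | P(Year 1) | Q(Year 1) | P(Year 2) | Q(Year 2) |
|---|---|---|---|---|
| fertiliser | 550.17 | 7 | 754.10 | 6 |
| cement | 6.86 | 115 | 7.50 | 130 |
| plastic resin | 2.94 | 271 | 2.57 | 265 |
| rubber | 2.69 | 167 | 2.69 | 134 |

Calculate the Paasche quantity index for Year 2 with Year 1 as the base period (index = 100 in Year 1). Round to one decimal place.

Paasche quantity index uses current-period prices as weights.
ΣP(Year 2)·Q(Year 2) = 754.10×6 + 7.50×130 + 2.57×265 + 2.69×134 = 4524.6 + 975 + 681.05 + 360.46 = 6541.11
ΣP(Year 2)·Q(Year 1) = 754.10×7 + 7.50×115 + 2.57×271 + 2.69×167 = 5278.7 + 862.5 + 696.47 + 449.23 = 7286.9
Index = 6541.11 / 7286.9 × 100 = 89.7653

89.8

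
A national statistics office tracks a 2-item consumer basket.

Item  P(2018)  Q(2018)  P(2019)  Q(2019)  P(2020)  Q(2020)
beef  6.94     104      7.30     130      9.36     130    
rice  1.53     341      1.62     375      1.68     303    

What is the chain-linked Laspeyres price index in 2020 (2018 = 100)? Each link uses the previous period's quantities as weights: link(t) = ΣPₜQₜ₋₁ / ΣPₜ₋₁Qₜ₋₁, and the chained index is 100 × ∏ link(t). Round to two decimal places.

125.15

Link 2018→2019:
ΣP(2019)Q(2018) = 7.30×104 + 1.62×341 = 759.2 + 552.42 = 1311.62
ΣP(2018)Q(2018) = 6.94×104 + 1.53×341 = 721.76 + 521.73 = 1243.49
link = 1311.62/1243.49 = 1.054789
Link 2019→2020:
ΣP(2020)Q(2019) = 9.36×130 + 1.68×375 = 1216.8 + 630 = 1846.8
ΣP(2019)Q(2019) = 7.30×130 + 1.62×375 = 949 + 607.5 = 1556.5
link = 1846.8/1556.5 = 1.186508
Chained index = 100 × 1.054789 × 1.186508 = 125.1516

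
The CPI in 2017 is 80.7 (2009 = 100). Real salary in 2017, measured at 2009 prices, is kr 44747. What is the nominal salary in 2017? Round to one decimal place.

Nominal = Real × (Index/100) = 44747 × (80.7/100)
        = 44747 × 0.807 = 36110.8290

36110.8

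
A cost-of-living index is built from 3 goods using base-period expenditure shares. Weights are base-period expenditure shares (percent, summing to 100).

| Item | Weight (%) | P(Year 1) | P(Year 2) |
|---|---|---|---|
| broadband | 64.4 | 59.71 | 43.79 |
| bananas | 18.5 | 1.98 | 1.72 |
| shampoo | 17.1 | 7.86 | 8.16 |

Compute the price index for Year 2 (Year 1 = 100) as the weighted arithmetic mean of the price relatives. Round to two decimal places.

broadband: 64.4 × (43.79/59.71) = 64.4 × 0.733378 = 47.2295
bananas: 18.5 × (1.72/1.98) = 18.5 × 0.868687 = 16.0707
shampoo: 17.1 × (8.16/7.86) = 17.1 × 1.038168 = 17.7527
Index = Σ wᵢ·(p₁ᵢ/p₀ᵢ) = 47.2295 + 16.0707 + 17.7527 = 81.0529

81.05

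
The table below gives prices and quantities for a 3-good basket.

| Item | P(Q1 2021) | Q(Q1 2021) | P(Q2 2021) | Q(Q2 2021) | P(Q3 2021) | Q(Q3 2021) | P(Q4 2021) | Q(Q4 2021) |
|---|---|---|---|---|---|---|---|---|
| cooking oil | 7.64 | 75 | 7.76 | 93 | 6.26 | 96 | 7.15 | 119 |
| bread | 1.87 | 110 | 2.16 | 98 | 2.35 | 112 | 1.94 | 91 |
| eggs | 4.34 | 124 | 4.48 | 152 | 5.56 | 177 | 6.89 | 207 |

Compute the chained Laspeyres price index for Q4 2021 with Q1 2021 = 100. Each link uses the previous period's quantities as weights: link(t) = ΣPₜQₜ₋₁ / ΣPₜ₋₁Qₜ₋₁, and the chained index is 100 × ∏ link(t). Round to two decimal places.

Link Q1 2021→Q2 2021:
ΣP(Q2 2021)Q(Q1 2021) = 7.76×75 + 2.16×110 + 4.48×124 = 582 + 237.6 + 555.52 = 1375.12
ΣP(Q1 2021)Q(Q1 2021) = 7.64×75 + 1.87×110 + 4.34×124 = 573 + 205.7 + 538.16 = 1316.86
link = 1375.12/1316.86 = 1.044242
Link Q2 2021→Q3 2021:
ΣP(Q3 2021)Q(Q2 2021) = 6.26×93 + 2.35×98 + 5.56×152 = 582.18 + 230.3 + 845.12 = 1657.6
ΣP(Q2 2021)Q(Q2 2021) = 7.76×93 + 2.16×98 + 4.48×152 = 721.68 + 211.68 + 680.96 = 1614.32
link = 1657.6/1614.32 = 1.026810
Link Q3 2021→Q4 2021:
ΣP(Q4 2021)Q(Q3 2021) = 7.15×96 + 1.94×112 + 6.89×177 = 686.4 + 217.28 + 1219.53 = 2123.21
ΣP(Q3 2021)Q(Q3 2021) = 6.26×96 + 2.35×112 + 5.56×177 = 600.96 + 263.2 + 984.12 = 1848.28
link = 2123.21/1848.28 = 1.148749
Chained index = 100 × 1.044242 × 1.026810 × 1.148749 = 123.1732

123.17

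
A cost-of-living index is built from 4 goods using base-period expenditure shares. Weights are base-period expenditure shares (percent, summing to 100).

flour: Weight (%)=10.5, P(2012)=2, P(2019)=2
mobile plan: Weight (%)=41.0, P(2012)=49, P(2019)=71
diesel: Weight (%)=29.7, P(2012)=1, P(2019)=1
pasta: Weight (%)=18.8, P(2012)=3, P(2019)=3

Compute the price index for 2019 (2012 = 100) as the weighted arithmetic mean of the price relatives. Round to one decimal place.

flour: 10.5 × (2/2) = 10.5 × 1.000000 = 10.5000
mobile plan: 41.0 × (71/49) = 41.0 × 1.448980 = 59.4082
diesel: 29.7 × (1/1) = 29.7 × 1.000000 = 29.7000
pasta: 18.8 × (3/3) = 18.8 × 1.000000 = 18.8000
Index = Σ wᵢ·(p₁ᵢ/p₀ᵢ) = 10.5000 + 59.4082 + 29.7000 + 18.8000 = 118.4082

118.4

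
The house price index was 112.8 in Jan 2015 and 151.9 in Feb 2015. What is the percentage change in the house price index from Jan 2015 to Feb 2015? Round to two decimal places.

Change = (151.9 − 112.8) / 112.8 × 100
       = 39.1 / 112.8 × 100 = 34.6631%

34.66%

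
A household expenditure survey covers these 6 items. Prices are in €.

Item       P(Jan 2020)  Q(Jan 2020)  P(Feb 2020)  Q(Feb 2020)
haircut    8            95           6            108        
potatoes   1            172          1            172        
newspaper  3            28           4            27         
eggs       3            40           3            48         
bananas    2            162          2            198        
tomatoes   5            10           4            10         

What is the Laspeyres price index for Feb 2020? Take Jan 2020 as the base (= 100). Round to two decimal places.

88.61

Laspeyres price index uses base-period quantities as weights.
ΣP(Feb 2020)·Q(Jan 2020) = 6×95 + 1×172 + 4×28 + 3×40 + 2×162 + 4×10 = 570 + 172 + 112 + 120 + 324 + 40 = 1338
ΣP(Jan 2020)·Q(Jan 2020) = 8×95 + 1×172 + 3×28 + 3×40 + 2×162 + 5×10 = 760 + 172 + 84 + 120 + 324 + 50 = 1510
Index = 1338 / 1510 × 100 = 88.6093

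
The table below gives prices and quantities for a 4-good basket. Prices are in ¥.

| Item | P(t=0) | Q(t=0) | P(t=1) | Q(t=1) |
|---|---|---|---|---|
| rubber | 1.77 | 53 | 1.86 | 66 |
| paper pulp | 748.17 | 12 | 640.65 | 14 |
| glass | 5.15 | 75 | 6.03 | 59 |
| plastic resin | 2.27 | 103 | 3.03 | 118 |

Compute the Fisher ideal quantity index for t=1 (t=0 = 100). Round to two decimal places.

114.92

Laspeyres component (base-period weights):
ΣP(t=0)Q(t=1) = 1.77×66 + 748.17×14 + 5.15×59 + 2.27×118 = 116.82 + 10474.38 + 303.85 + 267.86 = 11162.91
ΣP(t=0)Q(t=0) = 1.77×53 + 748.17×12 + 5.15×75 + 2.27×103 = 93.81 + 8978.04 + 386.25 + 233.81 = 9691.91
L = 11162.91 / 9691.91 × 100 = 115.1776
Paasche component (current-period weights):
ΣP(t=1)Q(t=1) = 1.86×66 + 640.65×14 + 6.03×59 + 3.03×118 = 122.76 + 8969.1 + 355.77 + 357.54 = 9805.17
ΣP(t=1)Q(t=0) = 1.86×53 + 640.65×12 + 6.03×75 + 3.03×103 = 98.58 + 7687.8 + 452.25 + 312.09 = 8550.72
P = 9805.17 / 8550.72 × 100 = 114.6707
Fisher = √(L × P) = √(115.1776 × 114.6707) = 114.9239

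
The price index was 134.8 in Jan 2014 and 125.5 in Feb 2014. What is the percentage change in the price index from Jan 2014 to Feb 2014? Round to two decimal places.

Change = (125.5 − 134.8) / 134.8 × 100
       = -9.3 / 134.8 × 100 = -6.8991%

-6.90%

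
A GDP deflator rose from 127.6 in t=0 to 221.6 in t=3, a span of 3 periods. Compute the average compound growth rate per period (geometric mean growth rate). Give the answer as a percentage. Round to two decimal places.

20.20%

Growth factor = (221.6/127.6)^(1/3) = (1.736677)^(1/3) = 1.202005
Growth rate = 1.202005 − 1 = 0.202005 = 20.2005%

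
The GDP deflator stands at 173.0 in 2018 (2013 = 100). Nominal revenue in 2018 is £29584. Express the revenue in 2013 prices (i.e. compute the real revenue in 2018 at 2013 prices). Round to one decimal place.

17100.6

Real = Nominal ÷ (Index/100) = 29584 ÷ (173.0/100)
     = 29584 ÷ 1.730 = 17100.5780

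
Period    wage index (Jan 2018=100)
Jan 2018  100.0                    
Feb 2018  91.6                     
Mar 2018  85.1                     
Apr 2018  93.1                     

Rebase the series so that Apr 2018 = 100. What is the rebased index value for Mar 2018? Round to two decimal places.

Rebased(Mar 2018) = 85.1 / 93.1 × 100 = 91.4071

91.41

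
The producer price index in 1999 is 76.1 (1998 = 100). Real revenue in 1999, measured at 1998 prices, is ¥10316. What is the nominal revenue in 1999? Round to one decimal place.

7850.5

Nominal = Real × (Index/100) = 10316 × (76.1/100)
        = 10316 × 0.761 = 7850.4760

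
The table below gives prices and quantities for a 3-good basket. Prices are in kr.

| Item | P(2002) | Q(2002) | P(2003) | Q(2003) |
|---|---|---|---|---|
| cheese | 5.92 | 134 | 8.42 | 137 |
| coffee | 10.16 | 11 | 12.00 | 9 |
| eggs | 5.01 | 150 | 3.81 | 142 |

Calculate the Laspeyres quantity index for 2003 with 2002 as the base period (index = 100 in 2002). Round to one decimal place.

97.4

Laspeyres quantity index uses base-period prices as weights.
ΣP(2002)·Q(2003) = 5.92×137 + 10.16×9 + 5.01×142 = 811.04 + 91.44 + 711.42 = 1613.9
ΣP(2002)·Q(2002) = 5.92×134 + 10.16×11 + 5.01×150 = 793.28 + 111.76 + 751.5 = 1656.54
Index = 1613.9 / 1656.54 × 100 = 97.4260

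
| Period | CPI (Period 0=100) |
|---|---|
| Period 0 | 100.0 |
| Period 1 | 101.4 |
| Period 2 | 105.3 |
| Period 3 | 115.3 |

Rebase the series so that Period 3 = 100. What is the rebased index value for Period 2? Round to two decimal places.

Rebased(Period 2) = 105.3 / 115.3 × 100 = 91.3270

91.33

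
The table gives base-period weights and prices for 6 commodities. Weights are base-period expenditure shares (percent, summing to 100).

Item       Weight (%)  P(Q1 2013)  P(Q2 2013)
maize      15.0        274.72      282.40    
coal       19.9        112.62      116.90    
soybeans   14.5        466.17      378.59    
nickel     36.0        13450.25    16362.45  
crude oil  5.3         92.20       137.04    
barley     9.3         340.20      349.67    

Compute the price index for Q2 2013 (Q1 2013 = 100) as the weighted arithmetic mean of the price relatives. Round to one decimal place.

maize: 15.0 × (282.40/274.72) = 15.0 × 1.027956 = 15.4193
coal: 19.9 × (116.90/112.62) = 19.9 × 1.038004 = 20.6563
soybeans: 14.5 × (378.59/466.17) = 14.5 × 0.812129 = 11.7759
nickel: 36.0 × (16362.45/13450.25) = 36.0 × 1.216516 = 43.7946
crude oil: 5.3 × (137.04/92.20) = 5.3 × 1.486334 = 7.8776
barley: 9.3 × (349.67/340.20) = 9.3 × 1.027837 = 9.5589
Index = Σ wᵢ·(p₁ᵢ/p₀ᵢ) = 15.4193 + 20.6563 + 11.7759 + 43.7946 + 7.8776 + 9.5589 = 109.0825

109.1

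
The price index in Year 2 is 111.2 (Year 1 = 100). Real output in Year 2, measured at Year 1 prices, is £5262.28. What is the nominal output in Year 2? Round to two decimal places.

Nominal = Real × (Index/100) = 5262.28 × (111.2/100)
        = 5262.28 × 1.112 = 5851.6554

5851.66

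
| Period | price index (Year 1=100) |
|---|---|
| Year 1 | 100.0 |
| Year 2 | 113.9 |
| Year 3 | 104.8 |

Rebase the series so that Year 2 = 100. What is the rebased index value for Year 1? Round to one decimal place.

87.8

Rebased(Year 1) = 100.0 / 113.9 × 100 = 87.7963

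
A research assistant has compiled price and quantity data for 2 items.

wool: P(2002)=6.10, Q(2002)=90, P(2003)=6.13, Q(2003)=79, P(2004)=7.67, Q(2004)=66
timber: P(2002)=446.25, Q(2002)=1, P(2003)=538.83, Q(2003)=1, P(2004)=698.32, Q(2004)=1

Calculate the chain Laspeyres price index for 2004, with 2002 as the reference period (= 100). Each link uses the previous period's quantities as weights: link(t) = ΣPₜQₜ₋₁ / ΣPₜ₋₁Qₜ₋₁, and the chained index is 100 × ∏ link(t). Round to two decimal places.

139.68

Link 2002→2003:
ΣP(2003)Q(2002) = 6.13×90 + 538.83×1 = 551.7 + 538.83 = 1090.53
ΣP(2002)Q(2002) = 6.10×90 + 446.25×1 = 549 + 446.25 = 995.25
link = 1090.53/995.25 = 1.095735
Link 2003→2004:
ΣP(2004)Q(2003) = 7.67×79 + 698.32×1 = 605.93 + 698.32 = 1304.25
ΣP(2003)Q(2003) = 6.13×79 + 538.83×1 = 484.27 + 538.83 = 1023.1
link = 1304.25/1023.1 = 1.274802
Chained index = 100 × 1.095735 × 1.274802 = 139.6845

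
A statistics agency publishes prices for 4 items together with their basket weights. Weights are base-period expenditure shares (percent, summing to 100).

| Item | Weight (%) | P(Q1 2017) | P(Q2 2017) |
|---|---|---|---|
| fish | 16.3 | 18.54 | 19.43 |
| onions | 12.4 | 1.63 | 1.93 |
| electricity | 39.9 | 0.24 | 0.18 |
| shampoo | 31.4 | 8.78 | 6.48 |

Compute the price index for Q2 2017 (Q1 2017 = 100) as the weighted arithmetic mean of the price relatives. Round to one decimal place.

84.9

fish: 16.3 × (19.43/18.54) = 16.3 × 1.048004 = 17.0825
onions: 12.4 × (1.93/1.63) = 12.4 × 1.184049 = 14.6822
electricity: 39.9 × (0.18/0.24) = 39.9 × 0.750000 = 29.9250
shampoo: 31.4 × (6.48/8.78) = 31.4 × 0.738041 = 23.1745
Index = Σ wᵢ·(p₁ᵢ/p₀ᵢ) = 17.0825 + 14.6822 + 29.9250 + 23.1745 = 84.8642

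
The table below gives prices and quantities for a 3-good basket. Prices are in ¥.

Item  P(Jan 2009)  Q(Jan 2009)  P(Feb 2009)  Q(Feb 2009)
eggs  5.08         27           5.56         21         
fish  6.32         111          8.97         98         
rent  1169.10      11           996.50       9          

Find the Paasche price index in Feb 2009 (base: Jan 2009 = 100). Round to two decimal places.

Paasche price index uses current-period quantities as weights.
ΣP(Feb 2009)·Q(Feb 2009) = 5.56×21 + 8.97×98 + 996.50×9 = 116.76 + 879.06 + 8968.5 = 9964.32
ΣP(Jan 2009)·Q(Feb 2009) = 5.08×21 + 6.32×98 + 1169.10×9 = 106.68 + 619.36 + 10521.9 = 11247.94
Index = 9964.32 / 11247.94 × 100 = 88.5880

88.59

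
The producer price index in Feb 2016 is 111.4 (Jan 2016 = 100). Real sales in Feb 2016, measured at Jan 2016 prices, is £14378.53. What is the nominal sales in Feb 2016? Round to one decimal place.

Nominal = Real × (Index/100) = 14378.53 × (111.4/100)
        = 14378.53 × 1.114 = 16017.6824

16017.7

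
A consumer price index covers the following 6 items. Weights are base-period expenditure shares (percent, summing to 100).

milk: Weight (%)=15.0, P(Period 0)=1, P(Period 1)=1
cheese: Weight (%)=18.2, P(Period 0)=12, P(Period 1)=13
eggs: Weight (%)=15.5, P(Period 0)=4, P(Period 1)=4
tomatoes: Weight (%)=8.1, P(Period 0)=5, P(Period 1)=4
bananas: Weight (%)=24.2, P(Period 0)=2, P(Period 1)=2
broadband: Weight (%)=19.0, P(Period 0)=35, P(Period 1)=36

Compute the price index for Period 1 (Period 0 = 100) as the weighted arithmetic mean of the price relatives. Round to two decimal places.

100.44

milk: 15.0 × (1/1) = 15.0 × 1.000000 = 15.0000
cheese: 18.2 × (13/12) = 18.2 × 1.083333 = 19.7167
eggs: 15.5 × (4/4) = 15.5 × 1.000000 = 15.5000
tomatoes: 8.1 × (4/5) = 8.1 × 0.800000 = 6.4800
bananas: 24.2 × (2/2) = 24.2 × 1.000000 = 24.2000
broadband: 19.0 × (36/35) = 19.0 × 1.028571 = 19.5429
Index = Σ wᵢ·(p₁ᵢ/p₀ᵢ) = 15.0000 + 19.7167 + 15.5000 + 6.4800 + 24.2000 + 19.5429 = 100.4395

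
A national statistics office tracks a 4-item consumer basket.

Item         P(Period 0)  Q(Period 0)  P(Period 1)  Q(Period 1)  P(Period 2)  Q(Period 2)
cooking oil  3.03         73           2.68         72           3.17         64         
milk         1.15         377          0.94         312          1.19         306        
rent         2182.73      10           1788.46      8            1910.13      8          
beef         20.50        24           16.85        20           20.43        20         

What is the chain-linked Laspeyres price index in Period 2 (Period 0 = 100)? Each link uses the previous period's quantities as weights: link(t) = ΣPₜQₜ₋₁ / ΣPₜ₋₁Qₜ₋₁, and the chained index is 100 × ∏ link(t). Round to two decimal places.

88.28

Link Period 0→Period 1:
ΣP(Period 1)Q(Period 0) = 2.68×73 + 0.94×377 + 1788.46×10 + 16.85×24 = 195.64 + 354.38 + 17884.6 + 404.4 = 18839.02
ΣP(Period 0)Q(Period 0) = 3.03×73 + 1.15×377 + 2182.73×10 + 20.50×24 = 221.19 + 433.55 + 21827.3 + 492 = 22974.04
link = 18839.02/22974.04 = 0.820013
Link Period 1→Period 2:
ΣP(Period 2)Q(Period 1) = 3.17×72 + 1.19×312 + 1910.13×8 + 20.43×20 = 228.24 + 371.28 + 15281.04 + 408.6 = 16289.16
ΣP(Period 1)Q(Period 1) = 2.68×72 + 0.94×312 + 1788.46×8 + 16.85×20 = 192.96 + 293.28 + 14307.68 + 337 = 15130.92
link = 16289.16/15130.92 = 1.076548
Chained index = 100 × 0.820013 × 1.076548 = 88.2784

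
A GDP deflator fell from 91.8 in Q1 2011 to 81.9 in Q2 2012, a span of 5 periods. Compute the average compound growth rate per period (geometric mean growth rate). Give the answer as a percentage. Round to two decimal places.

Growth factor = (81.9/91.8)^(1/5) = (0.892157)^(1/5) = 0.977436
Growth rate = 0.977436 − 1 = -0.022564 = -2.2564%

-2.26%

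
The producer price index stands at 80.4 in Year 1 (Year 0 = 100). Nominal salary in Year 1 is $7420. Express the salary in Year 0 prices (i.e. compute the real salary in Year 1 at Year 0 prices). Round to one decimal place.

Real = Nominal ÷ (Index/100) = 7420 ÷ (80.4/100)
     = 7420 ÷ 0.804 = 9228.8557

9228.9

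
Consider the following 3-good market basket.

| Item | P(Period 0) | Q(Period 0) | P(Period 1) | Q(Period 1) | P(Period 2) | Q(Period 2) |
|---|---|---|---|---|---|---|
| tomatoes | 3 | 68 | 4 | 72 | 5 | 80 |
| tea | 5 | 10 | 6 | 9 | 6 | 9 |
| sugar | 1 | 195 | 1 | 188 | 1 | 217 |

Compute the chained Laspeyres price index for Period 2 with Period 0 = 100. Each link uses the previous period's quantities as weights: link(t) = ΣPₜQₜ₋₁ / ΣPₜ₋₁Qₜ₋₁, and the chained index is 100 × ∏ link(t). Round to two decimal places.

Link Period 0→Period 1:
ΣP(Period 1)Q(Period 0) = 4×68 + 6×10 + 1×195 = 272 + 60 + 195 = 527
ΣP(Period 0)Q(Period 0) = 3×68 + 5×10 + 1×195 = 204 + 50 + 195 = 449
link = 527/449 = 1.173719
Link Period 1→Period 2:
ΣP(Period 2)Q(Period 1) = 5×72 + 6×9 + 1×188 = 360 + 54 + 188 = 602
ΣP(Period 1)Q(Period 1) = 4×72 + 6×9 + 1×188 = 288 + 54 + 188 = 530
link = 602/530 = 1.135849
Chained index = 100 × 1.173719 × 1.135849 = 133.3168

133.32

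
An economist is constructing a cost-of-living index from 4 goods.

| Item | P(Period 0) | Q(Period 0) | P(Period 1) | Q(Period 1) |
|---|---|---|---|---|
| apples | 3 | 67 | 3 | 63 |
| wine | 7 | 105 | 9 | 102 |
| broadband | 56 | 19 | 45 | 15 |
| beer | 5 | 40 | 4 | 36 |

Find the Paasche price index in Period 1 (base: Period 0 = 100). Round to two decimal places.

100.16

Paasche price index uses current-period quantities as weights.
ΣP(Period 1)·Q(Period 1) = 3×63 + 9×102 + 45×15 + 4×36 = 189 + 918 + 675 + 144 = 1926
ΣP(Period 0)·Q(Period 1) = 3×63 + 7×102 + 56×15 + 5×36 = 189 + 714 + 840 + 180 = 1923
Index = 1926 / 1923 × 100 = 100.1560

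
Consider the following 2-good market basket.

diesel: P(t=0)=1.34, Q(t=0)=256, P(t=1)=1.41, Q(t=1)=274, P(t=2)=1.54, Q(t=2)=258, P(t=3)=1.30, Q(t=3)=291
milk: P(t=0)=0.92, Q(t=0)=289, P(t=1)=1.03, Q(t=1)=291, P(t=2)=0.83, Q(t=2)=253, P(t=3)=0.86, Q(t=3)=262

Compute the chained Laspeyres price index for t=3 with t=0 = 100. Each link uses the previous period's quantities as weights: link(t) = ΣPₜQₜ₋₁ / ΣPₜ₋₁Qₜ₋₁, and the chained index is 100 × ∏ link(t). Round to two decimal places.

Link t=0→t=1:
ΣP(t=1)Q(t=0) = 1.41×256 + 1.03×289 = 360.96 + 297.67 = 658.63
ΣP(t=0)Q(t=0) = 1.34×256 + 0.92×289 = 343.04 + 265.88 = 608.92
link = 658.63/608.92 = 1.081636
Link t=1→t=2:
ΣP(t=2)Q(t=1) = 1.54×274 + 0.83×291 = 421.96 + 241.53 = 663.49
ΣP(t=1)Q(t=1) = 1.41×274 + 1.03×291 = 386.34 + 299.73 = 686.07
link = 663.49/686.07 = 0.967088
Link t=2→t=3:
ΣP(t=3)Q(t=2) = 1.30×258 + 0.86×253 = 335.4 + 217.58 = 552.98
ΣP(t=2)Q(t=2) = 1.54×258 + 0.83×253 = 397.32 + 209.99 = 607.31
link = 552.98/607.31 = 0.910540
Chained index = 100 × 1.081636 × 0.967088 × 0.910540 = 95.2459

95.25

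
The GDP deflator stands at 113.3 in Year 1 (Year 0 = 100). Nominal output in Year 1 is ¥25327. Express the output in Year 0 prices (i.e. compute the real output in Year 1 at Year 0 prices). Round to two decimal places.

Real = Nominal ÷ (Index/100) = 25327 ÷ (113.3/100)
     = 25327 ÷ 1.133 = 22353.9276

22353.93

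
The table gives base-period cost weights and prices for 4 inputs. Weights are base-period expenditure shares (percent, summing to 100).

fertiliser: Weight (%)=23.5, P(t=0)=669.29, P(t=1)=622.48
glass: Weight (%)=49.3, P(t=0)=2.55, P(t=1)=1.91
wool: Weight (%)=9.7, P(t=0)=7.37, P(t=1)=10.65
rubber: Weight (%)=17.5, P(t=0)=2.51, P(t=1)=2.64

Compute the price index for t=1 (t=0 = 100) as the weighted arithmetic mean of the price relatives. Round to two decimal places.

91.21

fertiliser: 23.5 × (622.48/669.29) = 23.5 × 0.930060 = 21.8564
glass: 49.3 × (1.91/2.55) = 49.3 × 0.749020 = 36.9267
wool: 9.7 × (10.65/7.37) = 9.7 × 1.445047 = 14.0170
rubber: 17.5 × (2.64/2.51) = 17.5 × 1.051793 = 18.4064
Index = Σ wᵢ·(p₁ᵢ/p₀ᵢ) = 21.8564 + 36.9267 + 14.0170 + 18.4064 = 91.2064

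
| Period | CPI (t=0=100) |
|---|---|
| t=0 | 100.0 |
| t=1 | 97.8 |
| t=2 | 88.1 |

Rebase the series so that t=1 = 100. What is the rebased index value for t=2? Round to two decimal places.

Rebased(t=2) = 88.1 / 97.8 × 100 = 90.0818

90.08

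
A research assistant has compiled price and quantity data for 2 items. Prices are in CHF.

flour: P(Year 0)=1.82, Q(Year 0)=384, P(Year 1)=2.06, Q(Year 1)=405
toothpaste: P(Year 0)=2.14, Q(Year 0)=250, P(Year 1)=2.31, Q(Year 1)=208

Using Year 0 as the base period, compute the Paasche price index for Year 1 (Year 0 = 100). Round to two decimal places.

Paasche price index uses current-period quantities as weights.
ΣP(Year 1)·Q(Year 1) = 2.06×405 + 2.31×208 = 834.3 + 480.48 = 1314.78
ΣP(Year 0)·Q(Year 1) = 1.82×405 + 2.14×208 = 737.1 + 445.12 = 1182.22
Index = 1314.78 / 1182.22 × 100 = 111.2128

111.21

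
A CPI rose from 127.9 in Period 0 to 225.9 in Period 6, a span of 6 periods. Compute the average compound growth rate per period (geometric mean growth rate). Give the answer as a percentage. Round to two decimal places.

9.94%

Growth factor = (225.9/127.9)^(1/6) = (1.766224)^(1/6) = 1.099447
Growth rate = 1.099447 − 1 = 0.099447 = 9.9447%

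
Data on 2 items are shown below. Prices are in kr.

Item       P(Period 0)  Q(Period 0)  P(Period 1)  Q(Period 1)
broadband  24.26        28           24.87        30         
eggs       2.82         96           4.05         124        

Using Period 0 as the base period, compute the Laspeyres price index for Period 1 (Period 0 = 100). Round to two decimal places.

Laspeyres price index uses base-period quantities as weights.
ΣP(Period 1)·Q(Period 0) = 24.87×28 + 4.05×96 = 696.36 + 388.8 = 1085.16
ΣP(Period 0)·Q(Period 0) = 24.26×28 + 2.82×96 = 679.28 + 270.72 = 950
Index = 1085.16 / 950 × 100 = 114.2274

114.23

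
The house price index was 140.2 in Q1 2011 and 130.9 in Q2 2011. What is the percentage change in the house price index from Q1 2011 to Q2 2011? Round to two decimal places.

-6.63%

Change = (130.9 − 140.2) / 140.2 × 100
       = -9.3 / 140.2 × 100 = -6.6334%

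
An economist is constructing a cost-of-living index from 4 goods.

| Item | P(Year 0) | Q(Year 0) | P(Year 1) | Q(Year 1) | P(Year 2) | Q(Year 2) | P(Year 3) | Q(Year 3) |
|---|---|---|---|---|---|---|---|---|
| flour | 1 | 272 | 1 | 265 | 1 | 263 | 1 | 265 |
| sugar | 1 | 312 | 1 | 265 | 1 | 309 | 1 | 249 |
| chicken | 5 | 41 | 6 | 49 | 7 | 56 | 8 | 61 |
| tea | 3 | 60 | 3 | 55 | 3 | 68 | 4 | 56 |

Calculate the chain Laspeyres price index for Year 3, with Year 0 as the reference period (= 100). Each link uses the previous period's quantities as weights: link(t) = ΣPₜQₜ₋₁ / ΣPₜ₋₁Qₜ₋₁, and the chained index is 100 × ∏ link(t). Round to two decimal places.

Link Year 0→Year 1:
ΣP(Year 1)Q(Year 0) = 1×272 + 1×312 + 6×41 + 3×60 = 272 + 312 + 246 + 180 = 1010
ΣP(Year 0)Q(Year 0) = 1×272 + 1×312 + 5×41 + 3×60 = 272 + 312 + 205 + 180 = 969
link = 1010/969 = 1.042312
Link Year 1→Year 2:
ΣP(Year 2)Q(Year 1) = 1×265 + 1×265 + 7×49 + 3×55 = 265 + 265 + 343 + 165 = 1038
ΣP(Year 1)Q(Year 1) = 1×265 + 1×265 + 6×49 + 3×55 = 265 + 265 + 294 + 165 = 989
link = 1038/989 = 1.049545
Link Year 2→Year 3:
ΣP(Year 3)Q(Year 2) = 1×263 + 1×309 + 8×56 + 4×68 = 263 + 309 + 448 + 272 = 1292
ΣP(Year 2)Q(Year 2) = 1×263 + 1×309 + 7×56 + 3×68 = 263 + 309 + 392 + 204 = 1168
link = 1292/1168 = 1.106164
Chained index = 100 × 1.042312 × 1.049545 × 1.106164 = 121.0092

121.01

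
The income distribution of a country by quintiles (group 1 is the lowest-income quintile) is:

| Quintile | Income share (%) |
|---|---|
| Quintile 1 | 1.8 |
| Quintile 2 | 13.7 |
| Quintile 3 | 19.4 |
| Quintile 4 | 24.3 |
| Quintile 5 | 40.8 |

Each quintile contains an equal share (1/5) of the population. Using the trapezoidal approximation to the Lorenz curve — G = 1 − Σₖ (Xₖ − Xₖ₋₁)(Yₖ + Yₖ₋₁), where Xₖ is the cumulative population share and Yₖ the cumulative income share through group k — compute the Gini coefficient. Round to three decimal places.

0.354

Cumulative income shares Yₖ: 0.0180, 0.1550, 0.3490, 0.5920, 1.0000
Σ (Xₖ−Xₖ₋₁)(Yₖ+Yₖ₋₁) = (1/5)(0.0180+0.0000) + (1/5)(0.1550+0.0180) + (1/5)(0.3490+0.1550) + (1/5)(0.5920+0.3490) + (1/5)(1.0000+0.5920)
  = 0.0036 + 0.0346 + 0.1008 + 0.1882 + 0.3184 = 0.6456
G = 1 − 0.6456 = 0.3544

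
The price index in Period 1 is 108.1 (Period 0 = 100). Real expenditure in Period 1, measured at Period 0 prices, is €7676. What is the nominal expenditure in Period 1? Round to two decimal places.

Nominal = Real × (Index/100) = 7676 × (108.1/100)
        = 7676 × 1.081 = 8297.7560

8297.76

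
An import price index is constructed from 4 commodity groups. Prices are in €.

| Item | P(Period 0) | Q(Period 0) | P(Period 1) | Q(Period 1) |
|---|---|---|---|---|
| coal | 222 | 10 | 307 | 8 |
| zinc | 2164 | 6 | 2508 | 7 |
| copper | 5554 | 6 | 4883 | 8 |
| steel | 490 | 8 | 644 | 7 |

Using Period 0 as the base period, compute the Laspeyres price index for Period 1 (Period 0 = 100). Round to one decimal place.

100.2

Laspeyres price index uses base-period quantities as weights.
ΣP(Period 1)·Q(Period 0) = 307×10 + 2508×6 + 4883×6 + 644×8 = 3070 + 15048 + 29298 + 5152 = 52568
ΣP(Period 0)·Q(Period 0) = 222×10 + 2164×6 + 5554×6 + 490×8 = 2220 + 12984 + 33324 + 3920 = 52448
Index = 52568 / 52448 × 100 = 100.2288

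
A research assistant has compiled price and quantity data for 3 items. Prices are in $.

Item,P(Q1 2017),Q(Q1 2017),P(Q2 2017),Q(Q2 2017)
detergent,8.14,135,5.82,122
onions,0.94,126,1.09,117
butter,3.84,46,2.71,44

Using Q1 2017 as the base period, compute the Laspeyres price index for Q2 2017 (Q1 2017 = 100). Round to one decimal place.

Laspeyres price index uses base-period quantities as weights.
ΣP(Q2 2017)·Q(Q1 2017) = 5.82×135 + 1.09×126 + 2.71×46 = 785.7 + 137.34 + 124.66 = 1047.7
ΣP(Q1 2017)·Q(Q1 2017) = 8.14×135 + 0.94×126 + 3.84×46 = 1098.9 + 118.44 + 176.64 = 1393.98
Index = 1047.7 / 1393.98 × 100 = 75.1589

75.2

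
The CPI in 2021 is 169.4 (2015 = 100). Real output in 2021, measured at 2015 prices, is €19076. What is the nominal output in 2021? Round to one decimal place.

Nominal = Real × (Index/100) = 19076 × (169.4/100)
        = 19076 × 1.694 = 32314.7440

32314.7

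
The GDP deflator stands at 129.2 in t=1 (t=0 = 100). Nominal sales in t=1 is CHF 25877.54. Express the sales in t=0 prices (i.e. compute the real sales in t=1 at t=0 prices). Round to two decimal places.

Real = Nominal ÷ (Index/100) = 25877.54 ÷ (129.2/100)
     = 25877.54 ÷ 1.292 = 20029.0557

20029.06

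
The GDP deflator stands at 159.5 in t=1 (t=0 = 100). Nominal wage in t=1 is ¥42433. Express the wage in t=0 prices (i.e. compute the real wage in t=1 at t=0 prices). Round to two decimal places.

26603.76

Real = Nominal ÷ (Index/100) = 42433 ÷ (159.5/100)
     = 42433 ÷ 1.595 = 26603.7618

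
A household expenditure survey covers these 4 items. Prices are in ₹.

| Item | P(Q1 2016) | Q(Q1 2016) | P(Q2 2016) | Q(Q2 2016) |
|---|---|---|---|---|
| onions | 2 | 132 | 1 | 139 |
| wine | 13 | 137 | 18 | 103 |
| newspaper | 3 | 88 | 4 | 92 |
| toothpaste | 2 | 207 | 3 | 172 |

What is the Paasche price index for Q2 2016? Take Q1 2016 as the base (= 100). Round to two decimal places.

Paasche price index uses current-period quantities as weights.
ΣP(Q2 2016)·Q(Q2 2016) = 1×139 + 18×103 + 4×92 + 3×172 = 139 + 1854 + 368 + 516 = 2877
ΣP(Q1 2016)·Q(Q2 2016) = 2×139 + 13×103 + 3×92 + 2×172 = 278 + 1339 + 276 + 344 = 2237
Index = 2877 / 2237 × 100 = 128.6097

128.61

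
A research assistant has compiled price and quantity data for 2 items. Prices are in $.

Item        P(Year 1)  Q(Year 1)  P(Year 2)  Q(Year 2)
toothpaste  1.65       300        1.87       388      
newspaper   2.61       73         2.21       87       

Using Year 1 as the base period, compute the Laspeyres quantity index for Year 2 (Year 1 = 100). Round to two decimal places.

Laspeyres quantity index uses base-period prices as weights.
ΣP(Year 1)·Q(Year 2) = 1.65×388 + 2.61×87 = 640.2 + 227.07 = 867.27
ΣP(Year 1)·Q(Year 1) = 1.65×300 + 2.61×73 = 495 + 190.53 = 685.53
Index = 867.27 / 685.53 × 100 = 126.5109

126.51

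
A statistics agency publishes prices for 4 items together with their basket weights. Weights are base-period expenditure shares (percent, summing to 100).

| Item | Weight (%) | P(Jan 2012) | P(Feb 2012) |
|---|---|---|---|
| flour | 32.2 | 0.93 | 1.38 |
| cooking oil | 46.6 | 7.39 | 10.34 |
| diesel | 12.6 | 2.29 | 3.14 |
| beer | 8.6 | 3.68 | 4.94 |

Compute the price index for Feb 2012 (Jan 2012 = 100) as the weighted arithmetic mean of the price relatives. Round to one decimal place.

141.8

flour: 32.2 × (1.38/0.93) = 32.2 × 1.483871 = 47.7806
cooking oil: 46.6 × (10.34/7.39) = 46.6 × 1.399188 = 65.2022
diesel: 12.6 × (3.14/2.29) = 12.6 × 1.371179 = 17.2769
beer: 8.6 × (4.94/3.68) = 8.6 × 1.342391 = 11.5446
Index = Σ wᵢ·(p₁ᵢ/p₀ᵢ) = 47.7806 + 65.2022 + 17.2769 + 11.5446 = 141.8042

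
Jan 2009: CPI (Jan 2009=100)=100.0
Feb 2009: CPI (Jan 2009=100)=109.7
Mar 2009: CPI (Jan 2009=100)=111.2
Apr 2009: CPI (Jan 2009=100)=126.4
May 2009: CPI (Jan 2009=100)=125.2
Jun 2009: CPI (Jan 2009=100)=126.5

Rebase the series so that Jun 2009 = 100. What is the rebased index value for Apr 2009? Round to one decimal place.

Rebased(Apr 2009) = 126.4 / 126.5 × 100 = 99.9209

99.9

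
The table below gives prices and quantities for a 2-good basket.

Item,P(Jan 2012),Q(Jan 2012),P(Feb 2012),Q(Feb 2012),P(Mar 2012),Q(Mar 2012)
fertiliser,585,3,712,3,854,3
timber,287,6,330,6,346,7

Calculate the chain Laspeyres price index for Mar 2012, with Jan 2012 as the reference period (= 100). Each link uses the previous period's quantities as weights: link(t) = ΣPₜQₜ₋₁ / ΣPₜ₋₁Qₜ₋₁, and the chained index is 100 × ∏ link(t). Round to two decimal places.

Link Jan 2012→Feb 2012:
ΣP(Feb 2012)Q(Jan 2012) = 712×3 + 330×6 = 2136 + 1980 = 4116
ΣP(Jan 2012)Q(Jan 2012) = 585×3 + 287×6 = 1755 + 1722 = 3477
link = 4116/3477 = 1.183779
Link Feb 2012→Mar 2012:
ΣP(Mar 2012)Q(Feb 2012) = 854×3 + 346×6 = 2562 + 2076 = 4638
ΣP(Feb 2012)Q(Feb 2012) = 712×3 + 330×6 = 2136 + 1980 = 4116
link = 4638/4116 = 1.126822
Chained index = 100 × 1.183779 × 1.126822 = 133.3909

133.39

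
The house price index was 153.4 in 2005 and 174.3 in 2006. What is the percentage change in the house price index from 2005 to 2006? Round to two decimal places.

13.62%

Change = (174.3 − 153.4) / 153.4 × 100
       = 20.9 / 153.4 × 100 = 13.6245%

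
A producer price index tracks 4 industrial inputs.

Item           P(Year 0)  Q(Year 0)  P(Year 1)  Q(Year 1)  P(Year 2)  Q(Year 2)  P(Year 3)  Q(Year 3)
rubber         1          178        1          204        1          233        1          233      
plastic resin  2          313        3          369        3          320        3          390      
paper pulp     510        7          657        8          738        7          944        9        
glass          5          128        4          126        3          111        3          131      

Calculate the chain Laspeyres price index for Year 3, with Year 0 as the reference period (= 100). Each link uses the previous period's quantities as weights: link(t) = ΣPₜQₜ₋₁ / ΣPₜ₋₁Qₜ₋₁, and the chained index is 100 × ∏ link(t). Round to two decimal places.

162.12

Link Year 0→Year 1:
ΣP(Year 1)Q(Year 0) = 1×178 + 3×313 + 657×7 + 4×128 = 178 + 939 + 4599 + 512 = 6228
ΣP(Year 0)Q(Year 0) = 1×178 + 2×313 + 510×7 + 5×128 = 178 + 626 + 3570 + 640 = 5014
link = 6228/5014 = 1.242122
Link Year 1→Year 2:
ΣP(Year 2)Q(Year 1) = 1×204 + 3×369 + 738×8 + 3×126 = 204 + 1107 + 5904 + 378 = 7593
ΣP(Year 1)Q(Year 1) = 1×204 + 3×369 + 657×8 + 4×126 = 204 + 1107 + 5256 + 504 = 7071
link = 7593/7071 = 1.073823
Link Year 2→Year 3:
ΣP(Year 3)Q(Year 2) = 1×233 + 3×320 + 944×7 + 3×111 = 233 + 960 + 6608 + 333 = 8134
ΣP(Year 2)Q(Year 2) = 1×233 + 3×320 + 738×7 + 3×111 = 233 + 960 + 5166 + 333 = 6692
link = 8134/6692 = 1.215481
Chained index = 100 × 1.242122 × 1.073823 × 1.215481 = 162.1232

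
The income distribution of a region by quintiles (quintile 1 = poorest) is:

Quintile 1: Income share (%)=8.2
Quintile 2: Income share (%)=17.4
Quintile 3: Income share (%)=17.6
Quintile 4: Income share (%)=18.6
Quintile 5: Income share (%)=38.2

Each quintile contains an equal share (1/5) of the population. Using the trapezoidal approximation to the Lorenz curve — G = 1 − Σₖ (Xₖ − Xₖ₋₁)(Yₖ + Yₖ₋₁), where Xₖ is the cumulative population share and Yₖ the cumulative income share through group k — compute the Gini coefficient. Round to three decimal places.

Cumulative income shares Yₖ: 0.0820, 0.2560, 0.4320, 0.6180, 1.0000
Σ (Xₖ−Xₖ₋₁)(Yₖ+Yₖ₋₁) = (1/5)(0.0820+0.0000) + (1/5)(0.2560+0.0820) + (1/5)(0.4320+0.2560) + (1/5)(0.6180+0.4320) + (1/5)(1.0000+0.6180)
  = 0.0164 + 0.0676 + 0.1376 + 0.2100 + 0.3236 = 0.7552
G = 1 − 0.7552 = 0.2448

0.245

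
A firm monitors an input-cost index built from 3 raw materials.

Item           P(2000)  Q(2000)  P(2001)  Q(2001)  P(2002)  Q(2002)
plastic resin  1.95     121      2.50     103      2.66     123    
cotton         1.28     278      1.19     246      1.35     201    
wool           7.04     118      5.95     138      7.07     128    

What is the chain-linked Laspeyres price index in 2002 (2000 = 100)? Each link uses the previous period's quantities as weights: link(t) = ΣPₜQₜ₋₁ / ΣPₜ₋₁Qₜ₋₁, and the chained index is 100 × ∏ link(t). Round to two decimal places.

Link 2000→2001:
ΣP(2001)Q(2000) = 2.50×121 + 1.19×278 + 5.95×118 = 302.5 + 330.82 + 702.1 = 1335.42
ΣP(2000)Q(2000) = 1.95×121 + 1.28×278 + 7.04×118 = 235.95 + 355.84 + 830.72 = 1422.51
link = 1335.42/1422.51 = 0.938777
Link 2001→2002:
ΣP(2002)Q(2001) = 2.66×103 + 1.35×246 + 7.07×138 = 273.98 + 332.1 + 975.66 = 1581.74
ΣP(2001)Q(2001) = 2.50×103 + 1.19×246 + 5.95×138 = 257.5 + 292.74 + 821.1 = 1371.34
link = 1581.74/1371.34 = 1.153427
Chained index = 100 × 0.938777 × 1.153427 = 108.2811

108.28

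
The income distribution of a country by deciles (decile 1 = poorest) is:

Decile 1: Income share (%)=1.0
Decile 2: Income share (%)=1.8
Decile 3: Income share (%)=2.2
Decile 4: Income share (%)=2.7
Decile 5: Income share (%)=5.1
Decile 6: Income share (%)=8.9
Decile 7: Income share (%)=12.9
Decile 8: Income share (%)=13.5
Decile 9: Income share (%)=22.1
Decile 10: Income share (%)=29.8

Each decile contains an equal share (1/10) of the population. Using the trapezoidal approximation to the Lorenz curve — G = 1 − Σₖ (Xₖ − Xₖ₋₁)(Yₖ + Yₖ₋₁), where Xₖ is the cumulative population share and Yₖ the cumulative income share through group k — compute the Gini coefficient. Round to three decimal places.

0.492

Cumulative income shares Yₖ: 0.0100, 0.0280, 0.0500, 0.0770, 0.1280, 0.2170, 0.3460, 0.4810, 0.7020, 1.0000
Σ (Xₖ−Xₖ₋₁)(Yₖ+Yₖ₋₁) = (1/10)(0.0100+0.0000) + (1/10)(0.0280+0.0100) + (1/10)(0.0500+0.0280) + (1/10)(0.0770+0.0500) + (1/10)(0.1280+0.0770) + (1/10)(0.2170+0.1280) + (1/10)(0.3460+0.2170) + (1/10)(0.4810+0.3460) + (1/10)(0.7020+0.4810) + (1/10)(1.0000+0.7020)
  = 0.0010 + 0.0038 + 0.0078 + 0.0127 + 0.0205 + 0.0345 + 0.0563 + 0.0827 + 0.1183 + 0.1702 = 0.5078
G = 1 − 0.5078 = 0.4922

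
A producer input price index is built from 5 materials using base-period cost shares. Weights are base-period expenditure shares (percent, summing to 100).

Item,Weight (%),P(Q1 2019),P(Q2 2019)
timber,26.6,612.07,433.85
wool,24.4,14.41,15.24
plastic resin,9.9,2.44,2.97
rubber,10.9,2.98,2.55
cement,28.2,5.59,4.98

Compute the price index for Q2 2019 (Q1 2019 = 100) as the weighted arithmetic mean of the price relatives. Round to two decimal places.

timber: 26.6 × (433.85/612.07) = 26.6 × 0.708824 = 18.8547
wool: 24.4 × (15.24/14.41) = 24.4 × 1.057599 = 25.8054
plastic resin: 9.9 × (2.97/2.44) = 9.9 × 1.217213 = 12.0504
rubber: 10.9 × (2.55/2.98) = 10.9 × 0.855705 = 9.3272
cement: 28.2 × (4.98/5.59) = 28.2 × 0.890877 = 25.1227
Index = Σ wᵢ·(p₁ᵢ/p₀ᵢ) = 18.8547 + 25.8054 + 12.0504 + 9.3272 + 25.1227 = 91.1604

91.16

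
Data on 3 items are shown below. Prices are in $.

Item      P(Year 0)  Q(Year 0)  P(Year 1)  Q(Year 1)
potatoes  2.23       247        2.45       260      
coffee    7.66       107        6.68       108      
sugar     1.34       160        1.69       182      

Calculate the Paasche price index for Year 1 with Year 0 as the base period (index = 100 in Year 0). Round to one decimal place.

100.9

Paasche price index uses current-period quantities as weights.
ΣP(Year 1)·Q(Year 1) = 2.45×260 + 6.68×108 + 1.69×182 = 637 + 721.44 + 307.58 = 1666.02
ΣP(Year 0)·Q(Year 1) = 2.23×260 + 7.66×108 + 1.34×182 = 579.8 + 827.28 + 243.88 = 1650.96
Index = 1666.02 / 1650.96 × 100 = 100.9122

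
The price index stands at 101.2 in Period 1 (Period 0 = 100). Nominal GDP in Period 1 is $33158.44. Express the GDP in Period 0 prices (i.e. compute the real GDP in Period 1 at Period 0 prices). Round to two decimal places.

32765.26

Real = Nominal ÷ (Index/100) = 33158.44 ÷ (101.2/100)
     = 33158.44 ÷ 1.012 = 32765.2569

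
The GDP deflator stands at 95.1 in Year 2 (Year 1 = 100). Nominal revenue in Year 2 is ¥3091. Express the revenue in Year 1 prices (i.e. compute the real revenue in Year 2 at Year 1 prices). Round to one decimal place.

Real = Nominal ÷ (Index/100) = 3091 ÷ (95.1/100)
     = 3091 ÷ 0.951 = 3250.2629

3250.3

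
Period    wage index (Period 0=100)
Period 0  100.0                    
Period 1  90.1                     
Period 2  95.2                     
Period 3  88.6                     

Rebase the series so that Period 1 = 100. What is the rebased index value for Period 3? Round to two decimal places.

98.34

Rebased(Period 3) = 88.6 / 90.1 × 100 = 98.3352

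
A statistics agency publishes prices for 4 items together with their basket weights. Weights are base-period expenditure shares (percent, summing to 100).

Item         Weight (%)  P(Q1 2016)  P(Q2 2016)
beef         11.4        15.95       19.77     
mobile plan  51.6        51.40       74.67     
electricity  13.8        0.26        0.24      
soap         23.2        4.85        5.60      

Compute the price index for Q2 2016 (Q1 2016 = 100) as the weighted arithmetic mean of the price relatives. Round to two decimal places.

beef: 11.4 × (19.77/15.95) = 11.4 × 1.239498 = 14.1303
mobile plan: 51.6 × (74.67/51.40) = 51.6 × 1.452724 = 74.9605
electricity: 13.8 × (0.24/0.26) = 13.8 × 0.923077 = 12.7385
soap: 23.2 × (5.60/4.85) = 23.2 × 1.154639 = 26.7876
Index = Σ wᵢ·(p₁ᵢ/p₀ᵢ) = 14.1303 + 74.9605 + 12.7385 + 26.7876 = 128.6169

128.62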